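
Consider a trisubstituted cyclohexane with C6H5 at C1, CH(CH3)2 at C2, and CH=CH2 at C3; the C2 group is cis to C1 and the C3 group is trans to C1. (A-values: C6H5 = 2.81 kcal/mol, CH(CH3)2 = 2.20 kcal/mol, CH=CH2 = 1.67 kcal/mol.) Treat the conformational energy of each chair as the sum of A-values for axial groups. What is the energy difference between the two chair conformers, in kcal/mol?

Chair I (phenyl axial, isopropyl equatorial, vinyl equatorial): E = 2.81 kcal/mol.
Chair II (phenyl equatorial, isopropyl axial, vinyl axial): E = 3.87 kcal/mol.
ΔE = 3.87 − 2.81 = 1.06 kcal/mol; chair I is more stable.

1.06 kcal/mol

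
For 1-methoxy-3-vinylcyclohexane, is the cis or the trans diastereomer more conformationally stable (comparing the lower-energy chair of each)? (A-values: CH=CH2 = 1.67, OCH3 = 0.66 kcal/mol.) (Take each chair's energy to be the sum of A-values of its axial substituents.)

At 1,3 positions (parity same): cis → (e,e or a,a); trans → (a,e or e,a).
Best chair for cis: E = 0.00 kcal/mol; best chair for trans: E = 0.66 kcal/mol.
The cis isomer is lower by 0.66 kcal/mol.

cis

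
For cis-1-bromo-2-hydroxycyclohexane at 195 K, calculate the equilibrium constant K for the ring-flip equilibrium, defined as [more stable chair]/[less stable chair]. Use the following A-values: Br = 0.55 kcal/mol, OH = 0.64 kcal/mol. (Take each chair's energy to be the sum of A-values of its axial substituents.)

K ≈ 1.26

C1 and C2 have opposite parity, so for the cis isomer the two substituents are one axial and one equatorial in each chair.
Chair I (bromo axial, hydroxyl equatorial): E = 0.55 kcal/mol; chair II (bromo equatorial, hydroxyl axial): E = 0.64 kcal/mol.
ΔG = 0.09 kcal/mol between the two chairs.
K = exp(ΔG/RT) with R = 1.987×10⁻³ kcal mol⁻¹ K⁻¹ and T = 195 K gives K ≈ 1.26.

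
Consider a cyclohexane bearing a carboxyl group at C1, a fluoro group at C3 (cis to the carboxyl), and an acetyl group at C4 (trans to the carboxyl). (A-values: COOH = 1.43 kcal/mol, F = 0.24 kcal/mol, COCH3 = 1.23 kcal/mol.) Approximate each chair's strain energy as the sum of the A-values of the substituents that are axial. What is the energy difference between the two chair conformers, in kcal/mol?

Chair I (carboxyl axial, fluoro axial, acetyl axial): E = 2.90 kcal/mol.
Chair II (carboxyl equatorial, fluoro equatorial, acetyl equatorial): E = 0.00 kcal/mol.
ΔE = 2.90 − 0.00 = 2.90 kcal/mol; chair II is more stable.

2.90 kcal/mol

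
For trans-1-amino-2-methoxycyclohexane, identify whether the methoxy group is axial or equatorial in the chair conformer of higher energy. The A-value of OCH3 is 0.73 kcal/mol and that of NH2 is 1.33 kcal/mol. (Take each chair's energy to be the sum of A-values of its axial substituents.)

axial

C1 and C2 have opposite parity, so for the trans isomer the two substituents are e,e in one chair and a,a in the other.
Chair I (methoxy axial, amino axial): E = 2.06 kcal/mol.
Chair II (methoxy equatorial, amino equatorial): E = 0.00 kcal/mol.
Chair I is the less stable (higher-energy) conformer, and in that chair the methoxy group is axial.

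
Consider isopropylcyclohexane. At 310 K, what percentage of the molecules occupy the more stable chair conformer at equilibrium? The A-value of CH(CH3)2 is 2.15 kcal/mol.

One chair has the isopropyl group axial (E = 2.15 kcal/mol) and the other has it equatorial (E = 0).
ΔG = 2.15 kcal/mol between the two chairs.
K = exp(ΔG/RT) with R = 1.987×10⁻³ kcal mol⁻¹ K⁻¹ and T = 310 K gives K ≈ 32.8.
Fraction in the lower-energy chair = K/(K+1) = 97.0%.

97.0%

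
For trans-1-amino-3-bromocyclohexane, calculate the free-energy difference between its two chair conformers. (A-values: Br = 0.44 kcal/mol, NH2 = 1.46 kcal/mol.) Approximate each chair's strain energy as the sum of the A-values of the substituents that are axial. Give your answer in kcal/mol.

1.02 kcal/mol

C1 and C3 have the same parity, so for the trans isomer the two substituents are one axial and one equatorial in each chair.
Chair I (bromo axial, amino equatorial): E = 0.44 kcal/mol.
Chair II (bromo equatorial, amino axial): E = 1.46 kcal/mol.
ΔE = 1.46 − 0.44 = 1.02 kcal/mol; chair I is more stable.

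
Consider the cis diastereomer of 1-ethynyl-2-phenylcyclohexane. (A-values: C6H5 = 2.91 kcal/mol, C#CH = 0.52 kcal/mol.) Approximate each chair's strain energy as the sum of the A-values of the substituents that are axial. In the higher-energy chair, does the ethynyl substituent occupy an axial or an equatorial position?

equatorial

C1 and C2 have opposite parity, so for the cis isomer the two substituents are one axial and one equatorial in each chair.
Chair I (phenyl axial, ethynyl equatorial): E = 2.91 kcal/mol.
Chair II (phenyl equatorial, ethynyl axial): E = 0.52 kcal/mol.
Chair I is the less stable (higher-energy) conformer, and in that chair the ethynyl group is equatorial.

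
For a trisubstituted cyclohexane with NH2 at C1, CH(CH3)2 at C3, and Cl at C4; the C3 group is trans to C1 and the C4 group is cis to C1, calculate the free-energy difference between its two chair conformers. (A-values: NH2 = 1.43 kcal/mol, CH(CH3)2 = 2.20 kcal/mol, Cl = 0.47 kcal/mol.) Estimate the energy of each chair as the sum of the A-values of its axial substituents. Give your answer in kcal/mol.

Chair I (amino axial, isopropyl equatorial, chloro equatorial): E = 1.43 kcal/mol.
Chair II (amino equatorial, isopropyl axial, chloro axial): E = 2.67 kcal/mol.
ΔE = 2.67 − 1.43 = 1.24 kcal/mol; chair I is more stable.

1.24 kcal/mol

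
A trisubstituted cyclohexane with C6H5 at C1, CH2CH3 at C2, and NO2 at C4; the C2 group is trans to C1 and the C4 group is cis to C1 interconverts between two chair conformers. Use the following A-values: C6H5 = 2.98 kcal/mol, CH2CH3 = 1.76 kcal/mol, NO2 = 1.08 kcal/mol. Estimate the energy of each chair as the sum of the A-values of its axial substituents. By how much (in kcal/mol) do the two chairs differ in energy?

Chair I (phenyl axial, ethyl axial, nitro equatorial): E = 4.74 kcal/mol.
Chair II (phenyl equatorial, ethyl equatorial, nitro axial): E = 1.08 kcal/mol.
ΔE = 4.74 − 1.08 = 3.66 kcal/mol; chair II is more stable.

3.66 kcal/mol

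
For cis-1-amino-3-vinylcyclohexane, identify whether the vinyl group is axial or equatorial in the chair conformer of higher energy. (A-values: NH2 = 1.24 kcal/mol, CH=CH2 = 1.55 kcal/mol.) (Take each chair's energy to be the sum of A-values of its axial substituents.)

C1 and C3 have the same parity, so for the cis isomer the two substituents are e,e in one chair and a,a in the other.
Chair I (amino axial, vinyl axial): E = 2.79 kcal/mol.
Chair II (amino equatorial, vinyl equatorial): E = 0.00 kcal/mol.
Chair I is the less stable (higher-energy) conformer, and in that chair the vinyl group is axial.

axial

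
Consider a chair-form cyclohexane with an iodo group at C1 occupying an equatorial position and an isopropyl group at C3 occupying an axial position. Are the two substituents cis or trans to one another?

C1 and C3 have the same parity, so their axial bonds point in the same direction.
With same-parity carbons, two substituents on the same face are both axial or both equatorial; opposite faces give one of each.
Here the groups are equatorial/axial → opposite face → trans.

trans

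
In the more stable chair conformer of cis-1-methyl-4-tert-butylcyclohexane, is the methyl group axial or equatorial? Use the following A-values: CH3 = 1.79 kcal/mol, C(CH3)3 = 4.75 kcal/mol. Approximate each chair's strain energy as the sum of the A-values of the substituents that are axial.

axial

C1 and C4 have opposite parity, so for the cis isomer the two substituents are one axial and one equatorial in each chair.
Chair I (methyl axial, tert-butyl equatorial): E = 1.79 kcal/mol.
Chair II (methyl equatorial, tert-butyl axial): E = 4.75 kcal/mol.
Chair I is the more stable (lower-energy) conformer, and in that chair the methyl group is axial.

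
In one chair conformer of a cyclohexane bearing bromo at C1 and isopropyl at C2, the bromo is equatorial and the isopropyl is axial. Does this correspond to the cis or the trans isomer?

cis

C1 and C2 have opposite parity, so their axial bonds point in opposite directions.
With opposite-parity carbons, two substituents on the same face are one axial and one equatorial; opposite faces give both axial or both equatorial.
Here the groups are equatorial/axial → same face → cis.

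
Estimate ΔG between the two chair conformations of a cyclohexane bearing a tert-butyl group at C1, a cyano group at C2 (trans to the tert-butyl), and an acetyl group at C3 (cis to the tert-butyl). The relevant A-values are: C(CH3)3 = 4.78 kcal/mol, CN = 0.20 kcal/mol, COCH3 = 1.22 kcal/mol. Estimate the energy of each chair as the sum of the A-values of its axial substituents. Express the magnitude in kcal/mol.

6.20 kcal/mol

Chair I (tert-butyl axial, cyano axial, acetyl axial): E = 6.20 kcal/mol.
Chair II (tert-butyl equatorial, cyano equatorial, acetyl equatorial): E = 0.00 kcal/mol.
ΔE = 6.20 − 0.00 = 6.20 kcal/mol; chair II is more stable.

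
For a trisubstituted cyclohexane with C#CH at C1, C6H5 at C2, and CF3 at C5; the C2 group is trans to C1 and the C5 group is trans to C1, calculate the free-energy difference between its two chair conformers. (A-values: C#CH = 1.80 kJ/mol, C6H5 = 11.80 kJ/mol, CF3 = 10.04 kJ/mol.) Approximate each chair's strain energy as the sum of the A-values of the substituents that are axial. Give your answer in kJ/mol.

3.56 kJ/mol

Chair I (ethynyl axial, phenyl axial, trifluoromethyl equatorial): E = 13.60 kJ/mol.
Chair II (ethynyl equatorial, phenyl equatorial, trifluoromethyl axial): E = 10.04 kJ/mol.
ΔE = 13.60 − 10.04 = 3.56 kJ/mol; chair II is more stable.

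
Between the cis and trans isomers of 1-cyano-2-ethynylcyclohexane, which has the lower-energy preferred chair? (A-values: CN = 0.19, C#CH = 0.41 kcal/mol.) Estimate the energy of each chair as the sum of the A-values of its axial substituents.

At 1,2 positions (parity opposite): cis → (a,e or e,a); trans → (e,e or a,a).
Best chair for cis: E = 0.19 kcal/mol; best chair for trans: E = 0.00 kcal/mol.
The trans isomer is lower by 0.19 kcal/mol.

trans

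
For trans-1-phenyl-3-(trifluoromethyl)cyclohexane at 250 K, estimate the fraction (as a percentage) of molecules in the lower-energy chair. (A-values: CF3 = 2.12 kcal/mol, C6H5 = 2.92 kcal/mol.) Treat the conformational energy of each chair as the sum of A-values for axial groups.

C1 and C3 have the same parity, so for the trans isomer the two substituents are one axial and one equatorial in each chair.
Chair I (trifluoromethyl axial, phenyl equatorial): E = 2.12 kcal/mol; chair II (trifluoromethyl equatorial, phenyl axial): E = 2.92 kcal/mol.
ΔG = 0.80 kcal/mol between the two chairs.
K = exp(ΔG/RT) with R = 1.987×10⁻³ kcal mol⁻¹ K⁻¹ and T = 250 K gives K ≈ 5.01.
Fraction in the lower-energy chair = K/(K+1) = 83.3%.

83.3%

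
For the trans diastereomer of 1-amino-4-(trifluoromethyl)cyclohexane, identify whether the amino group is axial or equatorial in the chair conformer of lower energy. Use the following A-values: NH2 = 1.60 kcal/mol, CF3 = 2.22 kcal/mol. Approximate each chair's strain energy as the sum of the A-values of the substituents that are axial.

C1 and C4 have opposite parity, so for the trans isomer the two substituents are e,e in one chair and a,a in the other.
Chair I (amino axial, trifluoromethyl axial): E = 3.82 kcal/mol.
Chair II (amino equatorial, trifluoromethyl equatorial): E = 0.00 kcal/mol.
Chair II is the more stable (lower-energy) conformer, and in that chair the amino group is equatorial.

equatorial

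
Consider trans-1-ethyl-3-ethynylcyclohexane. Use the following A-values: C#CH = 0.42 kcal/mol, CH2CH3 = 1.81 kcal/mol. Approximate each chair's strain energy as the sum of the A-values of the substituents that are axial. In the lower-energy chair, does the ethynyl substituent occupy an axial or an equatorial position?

axial

C1 and C3 have the same parity, so for the trans isomer the two substituents are one axial and one equatorial in each chair.
Chair I (ethynyl axial, ethyl equatorial): E = 0.42 kcal/mol.
Chair II (ethynyl equatorial, ethyl axial): E = 1.81 kcal/mol.
Chair I is the more stable (lower-energy) conformer, and in that chair the ethynyl group is axial.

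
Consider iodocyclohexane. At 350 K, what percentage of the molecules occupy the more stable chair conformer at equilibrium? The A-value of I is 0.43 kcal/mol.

65.0%

One chair has the iodo group axial (E = 0.43 kcal/mol) and the other has it equatorial (E = 0).
ΔG = 0.43 kcal/mol between the two chairs.
K = exp(ΔG/RT) with R = 1.987×10⁻³ kcal mol⁻¹ K⁻¹ and T = 350 K gives K ≈ 1.86.
Fraction in the lower-energy chair = K/(K+1) = 65.0%.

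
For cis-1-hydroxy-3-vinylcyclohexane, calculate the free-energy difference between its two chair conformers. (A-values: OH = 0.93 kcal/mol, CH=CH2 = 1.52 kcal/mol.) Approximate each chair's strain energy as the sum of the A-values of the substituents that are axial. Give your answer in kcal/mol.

C1 and C3 have the same parity, so for the cis isomer the two substituents are e,e in one chair and a,a in the other.
Chair I (hydroxyl axial, vinyl axial): E = 2.45 kcal/mol.
Chair II (hydroxyl equatorial, vinyl equatorial): E = 0.00 kcal/mol.
ΔE = 2.45 − 0.00 = 2.45 kcal/mol; chair II is more stable.

2.45 kcal/mol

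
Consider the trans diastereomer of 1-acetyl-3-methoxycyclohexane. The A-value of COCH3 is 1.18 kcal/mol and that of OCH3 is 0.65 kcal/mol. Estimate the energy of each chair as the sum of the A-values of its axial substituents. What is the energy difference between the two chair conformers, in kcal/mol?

C1 and C3 have the same parity, so for the trans isomer the two substituents are one axial and one equatorial in each chair.
Chair I (acetyl axial, methoxy equatorial): E = 1.18 kcal/mol.
Chair II (acetyl equatorial, methoxy axial): E = 0.65 kcal/mol.
ΔE = 1.18 − 0.65 = 0.53 kcal/mol; chair II is more stable.

0.53 kcal/mol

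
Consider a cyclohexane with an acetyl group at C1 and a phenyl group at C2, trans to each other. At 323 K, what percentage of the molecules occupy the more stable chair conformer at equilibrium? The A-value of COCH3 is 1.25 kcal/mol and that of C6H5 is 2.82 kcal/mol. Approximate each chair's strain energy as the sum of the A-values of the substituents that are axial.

C1 and C2 have opposite parity, so for the trans isomer the two substituents are e,e in one chair and a,a in the other.
Chair I (acetyl axial, phenyl axial): E = 4.07 kcal/mol; chair II (acetyl equatorial, phenyl equatorial): E = 0.00 kcal/mol.
ΔG = 4.07 kcal/mol between the two chairs.
K = exp(ΔG/RT) with R = 1.987×10⁻³ kcal mol⁻¹ K⁻¹ and T = 323 K gives K ≈ 568.
Fraction in the lower-energy chair = K/(K+1) = 99.8%.

99.8%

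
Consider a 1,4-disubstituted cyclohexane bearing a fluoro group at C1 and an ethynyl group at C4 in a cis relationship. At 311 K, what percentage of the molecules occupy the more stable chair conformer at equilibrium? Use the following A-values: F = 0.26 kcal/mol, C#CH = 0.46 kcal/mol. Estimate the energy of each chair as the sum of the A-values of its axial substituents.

58.0%

C1 and C4 have opposite parity, so for the cis isomer the two substituents are one axial and one equatorial in each chair.
Chair I (fluoro axial, ethynyl equatorial): E = 0.26 kcal/mol; chair II (fluoro equatorial, ethynyl axial): E = 0.46 kcal/mol.
ΔG = 0.20 kcal/mol between the two chairs.
K = exp(ΔG/RT) with R = 1.987×10⁻³ kcal mol⁻¹ K⁻¹ and T = 311 K gives K ≈ 1.38.
Fraction in the lower-energy chair = K/(K+1) = 58.0%.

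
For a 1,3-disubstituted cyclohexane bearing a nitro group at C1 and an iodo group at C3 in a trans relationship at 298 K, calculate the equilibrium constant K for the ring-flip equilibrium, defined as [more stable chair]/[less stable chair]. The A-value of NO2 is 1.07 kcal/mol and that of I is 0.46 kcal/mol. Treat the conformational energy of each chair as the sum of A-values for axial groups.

K ≈ 2.80

C1 and C3 have the same parity, so for the trans isomer the two substituents are one axial and one equatorial in each chair.
Chair I (nitro axial, iodo equatorial): E = 1.07 kcal/mol; chair II (nitro equatorial, iodo axial): E = 0.46 kcal/mol.
ΔG = 0.61 kcal/mol between the two chairs.
K = exp(ΔG/RT) with R = 1.987×10⁻³ kcal mol⁻¹ K⁻¹ and T = 298 K gives K ≈ 2.8.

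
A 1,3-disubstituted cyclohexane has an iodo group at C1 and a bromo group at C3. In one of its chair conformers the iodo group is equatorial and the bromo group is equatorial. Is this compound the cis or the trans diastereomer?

C1 and C3 have the same parity, so their axial bonds point in the same direction.
With same-parity carbons, two substituents on the same face are both axial or both equatorial; opposite faces give one of each.
Here the groups are equatorial/equatorial → same face → cis.

cis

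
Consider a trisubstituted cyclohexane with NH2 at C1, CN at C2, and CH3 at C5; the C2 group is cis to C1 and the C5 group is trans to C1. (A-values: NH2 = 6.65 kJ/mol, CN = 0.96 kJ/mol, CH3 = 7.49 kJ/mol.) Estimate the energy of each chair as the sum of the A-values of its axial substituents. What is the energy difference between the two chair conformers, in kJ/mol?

1.80 kJ/mol

Chair I (amino axial, cyano equatorial, methyl equatorial): E = 6.65 kJ/mol.
Chair II (amino equatorial, cyano axial, methyl axial): E = 8.45 kJ/mol.
ΔE = 8.45 − 6.65 = 1.80 kJ/mol; chair I is more stable.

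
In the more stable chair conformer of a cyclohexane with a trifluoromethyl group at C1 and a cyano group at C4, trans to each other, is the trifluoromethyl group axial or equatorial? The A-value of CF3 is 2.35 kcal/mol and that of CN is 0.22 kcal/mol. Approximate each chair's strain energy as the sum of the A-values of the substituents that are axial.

equatorial

C1 and C4 have opposite parity, so for the trans isomer the two substituents are e,e in one chair and a,a in the other.
Chair I (trifluoromethyl axial, cyano axial): E = 2.57 kcal/mol.
Chair II (trifluoromethyl equatorial, cyano equatorial): E = 0.00 kcal/mol.
Chair II is the more stable (lower-energy) conformer, and in that chair the trifluoromethyl group is equatorial.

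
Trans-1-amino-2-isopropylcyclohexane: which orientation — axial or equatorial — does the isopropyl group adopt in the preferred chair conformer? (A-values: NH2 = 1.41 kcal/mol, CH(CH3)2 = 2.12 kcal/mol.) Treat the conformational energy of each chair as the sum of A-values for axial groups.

C1 and C2 have opposite parity, so for the trans isomer the two substituents are e,e in one chair and a,a in the other.
Chair I (amino axial, isopropyl axial): E = 3.53 kcal/mol.
Chair II (amino equatorial, isopropyl equatorial): E = 0.00 kcal/mol.
Chair II is the more stable (lower-energy) conformer, and in that chair the isopropyl group is equatorial.

equatorial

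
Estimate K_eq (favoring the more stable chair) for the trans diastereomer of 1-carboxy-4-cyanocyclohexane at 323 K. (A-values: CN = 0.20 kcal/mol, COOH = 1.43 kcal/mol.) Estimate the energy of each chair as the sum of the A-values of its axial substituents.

K ≈ 12.7

C1 and C4 have opposite parity, so for the trans isomer the two substituents are e,e in one chair and a,a in the other.
Chair I (cyano axial, carboxyl axial): E = 1.63 kcal/mol; chair II (cyano equatorial, carboxyl equatorial): E = 0.00 kcal/mol.
ΔG = 1.63 kcal/mol between the two chairs.
K = exp(ΔG/RT) with R = 1.987×10⁻³ kcal mol⁻¹ K⁻¹ and T = 323 K gives K ≈ 12.7.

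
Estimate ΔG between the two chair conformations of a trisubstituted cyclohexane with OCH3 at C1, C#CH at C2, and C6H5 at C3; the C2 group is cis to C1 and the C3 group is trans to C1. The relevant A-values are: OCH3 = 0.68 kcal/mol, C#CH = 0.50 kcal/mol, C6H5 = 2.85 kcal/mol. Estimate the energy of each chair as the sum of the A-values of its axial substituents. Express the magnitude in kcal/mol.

Chair I (methoxy axial, ethynyl equatorial, phenyl equatorial): E = 0.68 kcal/mol.
Chair II (methoxy equatorial, ethynyl axial, phenyl axial): E = 3.35 kcal/mol.
ΔE = 3.35 − 0.68 = 2.67 kcal/mol; chair I is more stable.

2.67 kcal/mol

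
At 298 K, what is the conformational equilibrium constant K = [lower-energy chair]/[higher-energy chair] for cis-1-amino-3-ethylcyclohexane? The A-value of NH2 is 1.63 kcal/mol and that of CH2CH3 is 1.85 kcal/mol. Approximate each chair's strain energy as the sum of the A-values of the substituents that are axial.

C1 and C3 have the same parity, so for the cis isomer the two substituents are e,e in one chair and a,a in the other.
Chair I (amino axial, ethyl axial): E = 3.48 kcal/mol; chair II (amino equatorial, ethyl equatorial): E = 0.00 kcal/mol.
ΔG = 3.48 kcal/mol between the two chairs.
K = exp(ΔG/RT) with R = 1.987×10⁻³ kcal mol⁻¹ K⁻¹ and T = 298 K gives K ≈ 357.

K ≈ 357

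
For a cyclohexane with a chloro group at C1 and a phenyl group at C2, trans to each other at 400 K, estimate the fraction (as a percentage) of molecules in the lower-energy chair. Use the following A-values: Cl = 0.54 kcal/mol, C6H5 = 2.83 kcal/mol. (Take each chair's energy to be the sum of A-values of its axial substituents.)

98.6%

C1 and C2 have opposite parity, so for the trans isomer the two substituents are e,e in one chair and a,a in the other.
Chair I (chloro axial, phenyl axial): E = 3.37 kcal/mol; chair II (chloro equatorial, phenyl equatorial): E = 0.00 kcal/mol.
ΔG = 3.37 kcal/mol between the two chairs.
K = exp(ΔG/RT) with R = 1.987×10⁻³ kcal mol⁻¹ K⁻¹ and T = 400 K gives K ≈ 69.4.
Fraction in the lower-energy chair = K/(K+1) = 98.6%.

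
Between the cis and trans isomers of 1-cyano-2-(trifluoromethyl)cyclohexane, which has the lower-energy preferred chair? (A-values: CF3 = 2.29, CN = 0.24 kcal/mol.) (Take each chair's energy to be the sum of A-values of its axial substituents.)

trans

At 1,2 positions (parity opposite): cis → (a,e or e,a); trans → (e,e or a,a).
Best chair for cis: E = 0.24 kcal/mol; best chair for trans: E = 0.00 kcal/mol.
The trans isomer is lower by 0.24 kcal/mol.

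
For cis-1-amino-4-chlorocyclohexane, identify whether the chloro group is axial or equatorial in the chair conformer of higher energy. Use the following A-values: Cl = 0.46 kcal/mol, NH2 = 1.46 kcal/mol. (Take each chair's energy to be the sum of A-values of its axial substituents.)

equatorial

C1 and C4 have opposite parity, so for the cis isomer the two substituents are one axial and one equatorial in each chair.
Chair I (chloro axial, amino equatorial): E = 0.46 kcal/mol.
Chair II (chloro equatorial, amino axial): E = 1.46 kcal/mol.
Chair II is the less stable (higher-energy) conformer, and in that chair the chloro group is equatorial.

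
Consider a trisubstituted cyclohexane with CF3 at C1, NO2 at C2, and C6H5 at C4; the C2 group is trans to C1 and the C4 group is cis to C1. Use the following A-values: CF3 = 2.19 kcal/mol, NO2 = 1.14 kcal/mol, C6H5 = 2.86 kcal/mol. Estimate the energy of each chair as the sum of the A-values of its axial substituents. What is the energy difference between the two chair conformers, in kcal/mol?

0.47 kcal/mol

Chair I (trifluoromethyl axial, nitro axial, phenyl equatorial): E = 3.33 kcal/mol.
Chair II (trifluoromethyl equatorial, nitro equatorial, phenyl axial): E = 2.86 kcal/mol.
ΔE = 3.33 − 2.86 = 0.47 kcal/mol; chair II is more stable.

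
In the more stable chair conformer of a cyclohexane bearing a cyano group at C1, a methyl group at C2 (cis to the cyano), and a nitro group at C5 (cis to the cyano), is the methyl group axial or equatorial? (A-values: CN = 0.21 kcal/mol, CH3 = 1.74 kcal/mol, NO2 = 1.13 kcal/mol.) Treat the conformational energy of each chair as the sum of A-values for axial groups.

equatorial

Chair I (cyano axial, methyl equatorial, nitro axial): E = 1.34 kcal/mol.
Chair II (cyano equatorial, methyl axial, nitro equatorial): E = 1.74 kcal/mol.
Chair I is the more stable (lower-energy) conformer, and in that chair the methyl group is equatorial.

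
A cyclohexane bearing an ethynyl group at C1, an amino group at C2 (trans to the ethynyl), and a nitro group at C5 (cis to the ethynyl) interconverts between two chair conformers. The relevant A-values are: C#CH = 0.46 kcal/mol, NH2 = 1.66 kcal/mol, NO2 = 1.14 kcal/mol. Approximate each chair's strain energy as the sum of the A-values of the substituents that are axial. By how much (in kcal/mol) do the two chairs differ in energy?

3.26 kcal/mol

Chair I (ethynyl axial, amino axial, nitro axial): E = 3.26 kcal/mol.
Chair II (ethynyl equatorial, amino equatorial, nitro equatorial): E = 0.00 kcal/mol.
ΔE = 3.26 − 0.00 = 3.26 kcal/mol; chair II is more stable.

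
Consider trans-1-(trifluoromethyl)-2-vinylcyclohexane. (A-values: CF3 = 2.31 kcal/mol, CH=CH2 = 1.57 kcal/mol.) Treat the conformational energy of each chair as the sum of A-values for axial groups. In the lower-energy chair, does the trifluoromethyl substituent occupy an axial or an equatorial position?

C1 and C2 have opposite parity, so for the trans isomer the two substituents are e,e in one chair and a,a in the other.
Chair I (trifluoromethyl axial, vinyl axial): E = 3.88 kcal/mol.
Chair II (trifluoromethyl equatorial, vinyl equatorial): E = 0.00 kcal/mol.
Chair II is the more stable (lower-energy) conformer, and in that chair the trifluoromethyl group is equatorial.

equatorial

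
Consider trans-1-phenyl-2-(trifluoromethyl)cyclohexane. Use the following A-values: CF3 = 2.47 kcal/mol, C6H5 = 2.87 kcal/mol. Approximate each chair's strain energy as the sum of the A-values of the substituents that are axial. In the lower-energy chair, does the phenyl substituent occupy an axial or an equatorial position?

C1 and C2 have opposite parity, so for the trans isomer the two substituents are e,e in one chair and a,a in the other.
Chair I (trifluoromethyl axial, phenyl axial): E = 5.34 kcal/mol.
Chair II (trifluoromethyl equatorial, phenyl equatorial): E = 0.00 kcal/mol.
Chair II is the more stable (lower-energy) conformer, and in that chair the phenyl group is equatorial.

equatorial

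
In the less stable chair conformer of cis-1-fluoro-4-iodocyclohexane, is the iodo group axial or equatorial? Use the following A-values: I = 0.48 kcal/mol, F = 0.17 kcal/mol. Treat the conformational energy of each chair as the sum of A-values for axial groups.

C1 and C4 have opposite parity, so for the cis isomer the two substituents are one axial and one equatorial in each chair.
Chair I (iodo axial, fluoro equatorial): E = 0.48 kcal/mol.
Chair II (iodo equatorial, fluoro axial): E = 0.17 kcal/mol.
Chair I is the less stable (higher-energy) conformer, and in that chair the iodo group is axial.

axial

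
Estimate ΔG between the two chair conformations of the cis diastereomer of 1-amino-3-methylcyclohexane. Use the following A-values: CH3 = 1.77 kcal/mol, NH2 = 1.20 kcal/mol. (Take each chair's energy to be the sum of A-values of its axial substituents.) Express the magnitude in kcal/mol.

2.97 kcal/mol

C1 and C3 have the same parity, so for the cis isomer the two substituents are e,e in one chair and a,a in the other.
Chair I (methyl axial, amino axial): E = 2.97 kcal/mol.
Chair II (methyl equatorial, amino equatorial): E = 0.00 kcal/mol.
ΔE = 2.97 − 0.00 = 2.97 kcal/mol; chair II is more stable.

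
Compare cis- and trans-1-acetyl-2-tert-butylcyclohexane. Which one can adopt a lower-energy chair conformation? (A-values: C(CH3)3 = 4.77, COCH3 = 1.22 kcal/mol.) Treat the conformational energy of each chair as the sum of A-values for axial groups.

trans

At 1,2 positions (parity opposite): cis → (a,e or e,a); trans → (e,e or a,a).
Best chair for cis: E = 1.22 kcal/mol; best chair for trans: E = 0.00 kcal/mol.
The trans isomer is lower by 1.22 kcal/mol.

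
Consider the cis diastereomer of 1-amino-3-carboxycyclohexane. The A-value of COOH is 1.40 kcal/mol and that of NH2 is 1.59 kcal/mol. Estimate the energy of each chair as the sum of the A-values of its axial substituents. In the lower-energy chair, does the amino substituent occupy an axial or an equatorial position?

C1 and C3 have the same parity, so for the cis isomer the two substituents are e,e in one chair and a,a in the other.
Chair I (carboxyl axial, amino axial): E = 2.99 kcal/mol.
Chair II (carboxyl equatorial, amino equatorial): E = 0.00 kcal/mol.
Chair II is the more stable (lower-energy) conformer, and in that chair the amino group is equatorial.

equatorial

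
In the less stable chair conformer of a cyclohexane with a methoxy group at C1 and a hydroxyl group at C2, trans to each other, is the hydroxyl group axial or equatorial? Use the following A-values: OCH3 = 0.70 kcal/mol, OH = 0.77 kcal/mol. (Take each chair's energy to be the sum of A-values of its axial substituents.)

axial

C1 and C2 have opposite parity, so for the trans isomer the two substituents are e,e in one chair and a,a in the other.
Chair I (methoxy axial, hydroxyl axial): E = 1.47 kcal/mol.
Chair II (methoxy equatorial, hydroxyl equatorial): E = 0.00 kcal/mol.
Chair I is the less stable (higher-energy) conformer, and in that chair the hydroxyl group is axial.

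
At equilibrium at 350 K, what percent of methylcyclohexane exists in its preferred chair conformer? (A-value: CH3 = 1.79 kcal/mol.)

One chair has the methyl group axial (E = 1.79 kcal/mol) and the other has it equatorial (E = 0).
ΔG = 1.79 kcal/mol between the two chairs.
K = exp(ΔG/RT) with R = 1.987×10⁻³ kcal mol⁻¹ K⁻¹ and T = 350 K gives K ≈ 13.1.
Fraction in the lower-energy chair = K/(K+1) = 92.9%.

92.9%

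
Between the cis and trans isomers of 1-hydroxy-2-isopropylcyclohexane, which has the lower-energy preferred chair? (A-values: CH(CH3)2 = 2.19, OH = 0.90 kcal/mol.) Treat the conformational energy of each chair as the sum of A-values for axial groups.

trans

At 1,2 positions (parity opposite): cis → (a,e or e,a); trans → (e,e or a,a).
Best chair for cis: E = 0.90 kcal/mol; best chair for trans: E = 0.00 kcal/mol.
The trans isomer is lower by 0.90 kcal/mol.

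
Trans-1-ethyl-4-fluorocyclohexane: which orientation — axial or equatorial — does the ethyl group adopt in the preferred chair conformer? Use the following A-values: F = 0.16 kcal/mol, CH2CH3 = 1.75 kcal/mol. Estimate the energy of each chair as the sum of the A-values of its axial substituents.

equatorial

C1 and C4 have opposite parity, so for the trans isomer the two substituents are e,e in one chair and a,a in the other.
Chair I (fluoro axial, ethyl axial): E = 1.91 kcal/mol.
Chair II (fluoro equatorial, ethyl equatorial): E = 0.00 kcal/mol.
Chair II is the more stable (lower-energy) conformer, and in that chair the ethyl group is equatorial.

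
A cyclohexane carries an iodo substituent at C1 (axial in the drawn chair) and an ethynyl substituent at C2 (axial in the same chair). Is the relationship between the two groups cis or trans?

C1 and C2 have opposite parity, so their axial bonds point in opposite directions.
With opposite-parity carbons, two substituents on the same face are one axial and one equatorial; opposite faces give both axial or both equatorial.
Here the groups are axial/axial → opposite face → trans.

trans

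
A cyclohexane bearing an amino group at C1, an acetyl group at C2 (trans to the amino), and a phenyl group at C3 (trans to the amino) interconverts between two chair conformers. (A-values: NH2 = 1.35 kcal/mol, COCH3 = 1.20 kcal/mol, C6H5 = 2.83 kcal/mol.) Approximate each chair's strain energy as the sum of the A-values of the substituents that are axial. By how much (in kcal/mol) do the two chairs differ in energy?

Chair I (amino axial, acetyl axial, phenyl equatorial): E = 2.55 kcal/mol.
Chair II (amino equatorial, acetyl equatorial, phenyl axial): E = 2.83 kcal/mol.
ΔE = 2.83 − 2.55 = 0.28 kcal/mol; chair I is more stable.

0.28 kcal/mol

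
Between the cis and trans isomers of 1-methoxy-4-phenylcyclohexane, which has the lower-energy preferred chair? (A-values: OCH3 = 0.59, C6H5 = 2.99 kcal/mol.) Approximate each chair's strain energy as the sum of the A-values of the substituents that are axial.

trans

At 1,4 positions (parity opposite): cis → (a,e or e,a); trans → (e,e or a,a).
Best chair for cis: E = 0.59 kcal/mol; best chair for trans: E = 0.00 kcal/mol.
The trans isomer is lower by 0.59 kcal/mol.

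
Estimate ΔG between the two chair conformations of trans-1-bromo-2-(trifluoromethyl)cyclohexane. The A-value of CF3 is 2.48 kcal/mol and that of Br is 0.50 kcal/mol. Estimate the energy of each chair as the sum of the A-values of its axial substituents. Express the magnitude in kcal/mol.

2.98 kcal/mol

C1 and C2 have opposite parity, so for the trans isomer the two substituents are e,e in one chair and a,a in the other.
Chair I (trifluoromethyl axial, bromo axial): E = 2.98 kcal/mol.
Chair II (trifluoromethyl equatorial, bromo equatorial): E = 0.00 kcal/mol.
ΔE = 2.98 − 0.00 = 2.98 kcal/mol; chair II is more stable.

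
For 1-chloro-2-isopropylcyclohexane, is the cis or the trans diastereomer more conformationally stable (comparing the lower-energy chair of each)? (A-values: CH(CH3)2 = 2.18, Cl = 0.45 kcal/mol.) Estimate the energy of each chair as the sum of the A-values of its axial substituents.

At 1,2 positions (parity opposite): cis → (a,e or e,a); trans → (e,e or a,a).
Best chair for cis: E = 0.45 kcal/mol; best chair for trans: E = 0.00 kcal/mol.
The trans isomer is lower by 0.45 kcal/mol.

trans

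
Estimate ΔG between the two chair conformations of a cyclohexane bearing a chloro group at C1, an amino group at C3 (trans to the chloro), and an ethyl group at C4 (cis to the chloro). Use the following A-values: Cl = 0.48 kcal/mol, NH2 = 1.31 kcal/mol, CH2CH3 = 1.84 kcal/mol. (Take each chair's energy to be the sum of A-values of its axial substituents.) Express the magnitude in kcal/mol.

2.67 kcal/mol

Chair I (chloro axial, amino equatorial, ethyl equatorial): E = 0.48 kcal/mol.
Chair II (chloro equatorial, amino axial, ethyl axial): E = 3.15 kcal/mol.
ΔE = 3.15 − 0.48 = 2.67 kcal/mol; chair I is more stable.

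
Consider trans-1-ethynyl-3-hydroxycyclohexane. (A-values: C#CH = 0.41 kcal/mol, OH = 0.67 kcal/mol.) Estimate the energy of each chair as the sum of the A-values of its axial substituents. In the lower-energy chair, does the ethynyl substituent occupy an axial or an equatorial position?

axial

C1 and C3 have the same parity, so for the trans isomer the two substituents are one axial and one equatorial in each chair.
Chair I (ethynyl axial, hydroxyl equatorial): E = 0.41 kcal/mol.
Chair II (ethynyl equatorial, hydroxyl axial): E = 0.67 kcal/mol.
Chair I is the more stable (lower-energy) conformer, and in that chair the ethynyl group is axial.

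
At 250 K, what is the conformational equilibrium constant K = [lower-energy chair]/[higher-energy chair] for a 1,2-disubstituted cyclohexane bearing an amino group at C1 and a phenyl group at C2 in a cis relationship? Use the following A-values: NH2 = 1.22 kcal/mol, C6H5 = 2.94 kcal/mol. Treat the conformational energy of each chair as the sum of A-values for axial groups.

C1 and C2 have opposite parity, so for the cis isomer the two substituents are one axial and one equatorial in each chair.
Chair I (amino axial, phenyl equatorial): E = 1.22 kcal/mol; chair II (amino equatorial, phenyl axial): E = 2.94 kcal/mol.
ΔG = 1.72 kcal/mol between the two chairs.
K = exp(ΔG/RT) with R = 1.987×10⁻³ kcal mol⁻¹ K⁻¹ and T = 250 K gives K ≈ 31.9.

K ≈ 31.9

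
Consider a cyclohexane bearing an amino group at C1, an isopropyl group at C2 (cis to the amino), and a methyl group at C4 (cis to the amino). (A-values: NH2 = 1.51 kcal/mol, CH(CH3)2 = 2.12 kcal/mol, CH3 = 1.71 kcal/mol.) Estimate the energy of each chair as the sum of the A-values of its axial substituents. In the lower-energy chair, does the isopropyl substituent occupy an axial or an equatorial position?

Chair I (amino axial, isopropyl equatorial, methyl equatorial): E = 1.51 kcal/mol.
Chair II (amino equatorial, isopropyl axial, methyl axial): E = 3.83 kcal/mol.
Chair I is the more stable (lower-energy) conformer, and in that chair the isopropyl group is equatorial.

equatorial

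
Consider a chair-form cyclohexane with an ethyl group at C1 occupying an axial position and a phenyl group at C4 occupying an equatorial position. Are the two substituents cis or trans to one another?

cis

C1 and C4 have opposite parity, so their axial bonds point in opposite directions.
With opposite-parity carbons, two substituents on the same face are one axial and one equatorial; opposite faces give both axial or both equatorial.
Here the groups are axial/equatorial → same face → cis.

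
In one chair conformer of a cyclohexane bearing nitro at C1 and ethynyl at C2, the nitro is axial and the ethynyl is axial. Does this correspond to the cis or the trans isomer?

trans

C1 and C2 have opposite parity, so their axial bonds point in opposite directions.
With opposite-parity carbons, two substituents on the same face are one axial and one equatorial; opposite faces give both axial or both equatorial.
Here the groups are axial/axial → opposite face → trans.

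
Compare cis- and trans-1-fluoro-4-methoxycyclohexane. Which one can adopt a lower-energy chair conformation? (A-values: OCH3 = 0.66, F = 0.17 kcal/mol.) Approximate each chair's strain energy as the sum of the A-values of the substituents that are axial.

At 1,4 positions (parity opposite): cis → (a,e or e,a); trans → (e,e or a,a).
Best chair for cis: E = 0.17 kcal/mol; best chair for trans: E = 0.00 kcal/mol.
The trans isomer is lower by 0.17 kcal/mol.

trans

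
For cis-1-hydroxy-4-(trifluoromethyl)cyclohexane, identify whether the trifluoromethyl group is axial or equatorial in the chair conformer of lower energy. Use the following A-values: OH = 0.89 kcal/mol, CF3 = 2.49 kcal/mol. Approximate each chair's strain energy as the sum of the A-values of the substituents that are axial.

equatorial

C1 and C4 have opposite parity, so for the cis isomer the two substituents are one axial and one equatorial in each chair.
Chair I (hydroxyl axial, trifluoromethyl equatorial): E = 0.89 kcal/mol.
Chair II (hydroxyl equatorial, trifluoromethyl axial): E = 2.49 kcal/mol.
Chair I is the more stable (lower-energy) conformer, and in that chair the trifluoromethyl group is equatorial.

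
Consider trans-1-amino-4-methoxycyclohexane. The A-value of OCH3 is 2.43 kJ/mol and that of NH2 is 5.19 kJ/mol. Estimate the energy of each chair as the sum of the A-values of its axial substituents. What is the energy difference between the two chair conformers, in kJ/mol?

7.62 kJ/mol

C1 and C4 have opposite parity, so for the trans isomer the two substituents are e,e in one chair and a,a in the other.
Chair I (methoxy axial, amino axial): E = 7.62 kJ/mol.
Chair II (methoxy equatorial, amino equatorial): E = 0.00 kJ/mol.
ΔE = 7.62 − 0.00 = 7.62 kJ/mol; chair II is more stable.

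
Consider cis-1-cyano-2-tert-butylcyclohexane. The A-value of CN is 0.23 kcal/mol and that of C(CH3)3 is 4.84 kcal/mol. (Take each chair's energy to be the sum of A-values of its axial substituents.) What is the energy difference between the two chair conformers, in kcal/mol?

C1 and C2 have opposite parity, so for the cis isomer the two substituents are one axial and one equatorial in each chair.
Chair I (cyano axial, tert-butyl equatorial): E = 0.23 kcal/mol.
Chair II (cyano equatorial, tert-butyl axial): E = 4.84 kcal/mol.
ΔE = 4.84 − 0.23 = 4.61 kcal/mol; chair I is more stable.

4.61 kcal/mol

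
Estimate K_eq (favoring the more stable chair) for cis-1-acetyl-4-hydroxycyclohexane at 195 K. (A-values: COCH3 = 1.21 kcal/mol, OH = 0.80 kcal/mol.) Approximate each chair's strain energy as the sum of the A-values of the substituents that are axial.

K ≈ 2.88

C1 and C4 have opposite parity, so for the cis isomer the two substituents are one axial and one equatorial in each chair.
Chair I (acetyl axial, hydroxyl equatorial): E = 1.21 kcal/mol; chair II (acetyl equatorial, hydroxyl axial): E = 0.80 kcal/mol.
ΔG = 0.41 kcal/mol between the two chairs.
K = exp(ΔG/RT) with R = 1.987×10⁻³ kcal mol⁻¹ K⁻¹ and T = 195 K gives K ≈ 2.88.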